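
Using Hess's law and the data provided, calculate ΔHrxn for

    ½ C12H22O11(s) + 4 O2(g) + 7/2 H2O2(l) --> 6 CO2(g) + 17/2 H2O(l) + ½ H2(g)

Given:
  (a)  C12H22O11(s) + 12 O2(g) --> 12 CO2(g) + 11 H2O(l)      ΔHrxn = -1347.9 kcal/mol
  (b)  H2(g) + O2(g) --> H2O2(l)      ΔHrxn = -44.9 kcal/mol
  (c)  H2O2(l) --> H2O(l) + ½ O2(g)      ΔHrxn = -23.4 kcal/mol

(a) × 1/2 (scale by 1/2 for the 1/2 C12H22O11(s)): (1/2)·(-1347.9) = -673.95 kcal/mol
(b) reversed and × 1/2 (reverse to put H2(g) on the product side; ×1/2 to match 1/2 H2(g) in the target): (-1/2)·(-44.9) = +22.45 kcal/mol
(c) × 3: (3)·(-23.4) = -70.2 kcal/mol
ΔHrxn = (-673.95) + (+22.45) + (-70.2) = -721.7 kcal/mol

ΔHrxn = -721.7 kcal/mol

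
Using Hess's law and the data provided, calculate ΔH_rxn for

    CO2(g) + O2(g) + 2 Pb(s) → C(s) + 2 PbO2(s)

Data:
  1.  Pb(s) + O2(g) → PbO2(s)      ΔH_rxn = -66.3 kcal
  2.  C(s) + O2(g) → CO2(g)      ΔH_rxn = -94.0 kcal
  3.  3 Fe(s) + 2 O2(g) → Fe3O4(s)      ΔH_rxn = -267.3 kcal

ΔH_rxn = -38.6 kcal

eq. 1 × 2 (scale by 2 for the 2 PbO2(s)): (2)·(-66.3) = -132.6 kcal
eq. 2 reversed (reverse to put CO2(g) on the reactant side): +94.0 kcal
eq. 3: not needed (Fe(s) appears nowhere else).
Combining the equations, ΔH_rxn = (-132.6) + (+94.0) = -38.6 kcal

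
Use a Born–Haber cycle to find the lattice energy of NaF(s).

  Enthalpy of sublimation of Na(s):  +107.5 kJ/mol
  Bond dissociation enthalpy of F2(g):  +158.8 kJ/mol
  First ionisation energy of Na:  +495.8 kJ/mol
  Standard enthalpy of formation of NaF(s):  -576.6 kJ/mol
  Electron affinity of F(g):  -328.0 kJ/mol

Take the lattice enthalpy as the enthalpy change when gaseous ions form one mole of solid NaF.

U = -931.3 kJ/mol

ΔHf° = 1·ΔHsub + 1·(ΣIE) + 1/2·D(F2) + 1·EA + U
-576.6 = 1·(+107.5) + 1·(+495.8) + 1/2·(+158.8) + 1·(-328.0) + U
U = -576.6 − (+354.7) = -931.3 kJ/mol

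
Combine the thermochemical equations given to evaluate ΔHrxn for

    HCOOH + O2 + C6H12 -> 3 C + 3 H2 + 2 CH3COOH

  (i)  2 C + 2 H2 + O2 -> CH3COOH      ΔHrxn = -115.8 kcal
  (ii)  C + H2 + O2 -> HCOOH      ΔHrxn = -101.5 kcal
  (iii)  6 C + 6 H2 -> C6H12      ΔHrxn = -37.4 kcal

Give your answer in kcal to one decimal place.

(i) × 2: (2)·(-115.8) = -231.6 kcal
(ii) reversed: +101.5 kcal
(iii) reversed: +37.4 kcal
ΔHrxn = (-231.6) + (+101.5) + (+37.4) = -92.7 kcal

ΔHrxn = -92.7 kcal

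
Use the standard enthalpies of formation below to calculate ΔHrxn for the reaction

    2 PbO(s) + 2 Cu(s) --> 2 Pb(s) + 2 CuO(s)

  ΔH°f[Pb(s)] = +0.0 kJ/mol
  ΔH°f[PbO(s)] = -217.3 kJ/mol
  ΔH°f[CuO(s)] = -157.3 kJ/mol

ΔH°rxn = Σ nΔHf°(products) − Σ nΔHf°(reactants).
Products: 2·(+0.0) + 2·(-157.3) = -314.6
Reactants: 2·(-217.3) + 2·(+0.0) = -434.6
ΔHrxn = (-314.6) − (-434.6) = 120.0 kJ/mol

ΔHrxn = 120.0 kJ/mol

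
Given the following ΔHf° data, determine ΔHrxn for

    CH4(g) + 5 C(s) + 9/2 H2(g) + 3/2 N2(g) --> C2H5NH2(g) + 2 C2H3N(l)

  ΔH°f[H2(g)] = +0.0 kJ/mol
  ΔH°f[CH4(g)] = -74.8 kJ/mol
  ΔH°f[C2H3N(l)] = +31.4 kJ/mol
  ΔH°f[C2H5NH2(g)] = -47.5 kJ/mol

Products: 1·(-47.5) + 2·(+31.4) = +15.3
Reactants: 1·(-74.8) + 5·(+0.0) + 9/2·(+0.0) + 3/2·(+0.0) = -74.8
ΔHrxn = (+15.3) − (-74.8) = 90.1 kJ/mol

ΔHrxn = 90.1 kJ/mol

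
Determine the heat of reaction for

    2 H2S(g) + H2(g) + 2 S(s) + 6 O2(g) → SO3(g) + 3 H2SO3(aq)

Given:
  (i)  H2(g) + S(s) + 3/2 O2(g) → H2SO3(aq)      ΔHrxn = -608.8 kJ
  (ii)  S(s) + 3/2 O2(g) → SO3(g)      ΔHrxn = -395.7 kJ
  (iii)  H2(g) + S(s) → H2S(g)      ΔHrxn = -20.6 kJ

(i) × 3: (3)·(-608.8) = -1826.4 kJ
(ii) as written: -395.7 kJ
(iii) reversed and × 2: (-2)·(-20.6) = +41.2 kJ
ΔHrxn = (3)·(-608.8) + (1)·(-395.7) + (-2)·(-20.6) = -2180.9 kJ

ΔHrxn = -2180.9 kJ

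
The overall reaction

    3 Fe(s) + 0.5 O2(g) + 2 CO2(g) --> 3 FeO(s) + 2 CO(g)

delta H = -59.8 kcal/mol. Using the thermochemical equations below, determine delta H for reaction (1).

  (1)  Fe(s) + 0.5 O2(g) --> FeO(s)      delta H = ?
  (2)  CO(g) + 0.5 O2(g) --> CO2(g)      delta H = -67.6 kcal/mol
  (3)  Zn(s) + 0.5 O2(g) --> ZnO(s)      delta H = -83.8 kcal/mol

delta H = -65.0 kcal/mol

(1) × 3: contributes 3·x
(2) reversed and × 2: (-2)·(-67.6) = +135.2 kcal/mol
(3): not needed.
-59.8 = (+135.2) + 3·x
x = (-59.8 − (+135.2)) / (3) = -65.0 kcal/mol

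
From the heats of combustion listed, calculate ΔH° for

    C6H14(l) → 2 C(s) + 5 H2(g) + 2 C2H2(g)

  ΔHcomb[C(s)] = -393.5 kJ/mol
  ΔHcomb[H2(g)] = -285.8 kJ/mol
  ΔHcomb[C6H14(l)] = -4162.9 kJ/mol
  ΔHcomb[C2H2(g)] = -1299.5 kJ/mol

ΔH° = 652.1 kJ/mol

With combustion enthalpies, reactants minus products:
= [1·(-4162.9)] − [2·(-393.5) + 5·(-285.8) + 2·(-1299.5)]
= 652.1 kJ/mol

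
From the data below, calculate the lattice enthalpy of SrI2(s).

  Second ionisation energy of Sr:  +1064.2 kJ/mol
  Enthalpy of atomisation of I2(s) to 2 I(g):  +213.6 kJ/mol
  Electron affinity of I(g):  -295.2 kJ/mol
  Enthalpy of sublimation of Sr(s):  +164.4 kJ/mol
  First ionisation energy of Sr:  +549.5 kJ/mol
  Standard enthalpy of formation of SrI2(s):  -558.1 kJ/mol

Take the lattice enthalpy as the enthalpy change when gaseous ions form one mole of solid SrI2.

ΔHf° = 1·ΔHsub + 1·(ΣIE) + 1·D(I2) + 2·EA + U
-558.1 = 1·(+164.4) + 1·(+1613.7) + 1·(+213.6) + 2·(-295.2) + U
U = -558.1 − (+1401.3) = -1959.4 kJ/mol

U = -1959.4 kJ/mol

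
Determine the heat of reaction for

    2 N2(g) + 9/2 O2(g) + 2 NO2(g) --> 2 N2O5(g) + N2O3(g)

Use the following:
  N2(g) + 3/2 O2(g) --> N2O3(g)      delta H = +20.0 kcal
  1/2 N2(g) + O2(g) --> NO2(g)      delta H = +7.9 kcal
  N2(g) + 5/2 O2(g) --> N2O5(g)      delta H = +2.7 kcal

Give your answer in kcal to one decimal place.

equation 1 as written (N2O3(g) already on the product side): +20.0 kcal
equation 2 reversed and × 2 (NO2(g) must end up as a reactant; scale by 2 for the 2 NO2(g)): (-2)·(+7.9) = -15.8 kcal
equation 3 × 2 (scale by 2 for the 2 N2O5(g)): (2)·(+2.7) = +5.4 kcal
Combining the equations, delta H = (+20.0) + (-15.8) + (+5.4) = 9.6 kcal

delta H = 9.6 kcal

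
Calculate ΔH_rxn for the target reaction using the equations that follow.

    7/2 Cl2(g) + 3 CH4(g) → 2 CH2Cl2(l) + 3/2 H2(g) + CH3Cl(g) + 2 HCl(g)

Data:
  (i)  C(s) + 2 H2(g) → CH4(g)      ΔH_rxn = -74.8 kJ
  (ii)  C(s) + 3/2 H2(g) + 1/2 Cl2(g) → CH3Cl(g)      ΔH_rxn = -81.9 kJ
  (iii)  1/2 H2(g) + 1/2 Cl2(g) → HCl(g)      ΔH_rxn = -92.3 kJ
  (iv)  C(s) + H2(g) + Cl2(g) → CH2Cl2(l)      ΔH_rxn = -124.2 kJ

ΔH_rxn = -290.5 kJ

(i) reversed and × 3: (-3)·(-74.8) = +224.4 kJ
(ii) as written: -81.9 kJ
(iii) × 2: (2)·(-92.3) = -184.6 kJ
(iv) × 2: (2)·(-124.2) = -248.4 kJ
Since enthalpy is a state function, ΔH_rxn = (-3)·(-74.8) + (1)·(-81.9) + (2)·(-92.3) + (2)·(-124.2) = -290.5 kJ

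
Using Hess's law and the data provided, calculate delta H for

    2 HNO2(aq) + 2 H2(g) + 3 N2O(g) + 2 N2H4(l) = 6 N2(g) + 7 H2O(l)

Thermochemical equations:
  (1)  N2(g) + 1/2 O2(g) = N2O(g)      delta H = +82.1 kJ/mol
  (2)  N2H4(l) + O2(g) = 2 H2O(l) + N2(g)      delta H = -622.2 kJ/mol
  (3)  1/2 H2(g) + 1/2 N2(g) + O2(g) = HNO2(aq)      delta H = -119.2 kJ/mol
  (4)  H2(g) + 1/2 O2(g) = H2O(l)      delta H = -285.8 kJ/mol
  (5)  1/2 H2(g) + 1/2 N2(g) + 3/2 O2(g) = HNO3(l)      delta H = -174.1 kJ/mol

(1) reversed and × 3: (-3)·(+82.1) = -246.3 kJ/mol
(2) × 2: (2)·(-622.2) = -1244.4 kJ/mol
(3) reversed and × 2: (-2)·(-119.2) = +238.4 kJ/mol
(4) × 3: (3)·(-285.8) = -857.4 kJ/mol
(5): not needed.
By Hess's law, delta H = (-246.3) + (-1244.4) + (+238.4) + (-857.4) = -2109.7 kJ/mol

delta H = -2109.7 kJ/mol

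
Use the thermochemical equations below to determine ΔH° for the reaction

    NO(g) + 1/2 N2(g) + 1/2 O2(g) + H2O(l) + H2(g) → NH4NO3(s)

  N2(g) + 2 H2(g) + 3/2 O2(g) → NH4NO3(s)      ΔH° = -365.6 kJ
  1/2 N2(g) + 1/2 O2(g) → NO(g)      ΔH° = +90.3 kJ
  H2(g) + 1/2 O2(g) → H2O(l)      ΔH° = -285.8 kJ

ΔH° = -170.1 kJ

equation 1 as written: -365.6 kJ
equation 2 reversed: -90.3 kJ
equation 3 reversed: +285.8 kJ
ΔH° = (-365.6) + (-90.3) + (+285.8) = -170.1 kJ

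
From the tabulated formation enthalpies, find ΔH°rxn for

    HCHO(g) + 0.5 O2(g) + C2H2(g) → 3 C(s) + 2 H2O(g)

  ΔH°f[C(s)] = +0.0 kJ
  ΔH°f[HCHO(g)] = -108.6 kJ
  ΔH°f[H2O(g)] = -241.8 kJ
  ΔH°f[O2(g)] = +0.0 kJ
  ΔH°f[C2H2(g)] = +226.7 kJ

ΔH°rxn = Σ nΔHf°(products) − Σ nΔHf°(reactants).
Products: 3·(+0.0) + 2·(-241.8) = -483.6
Reactants: 1·(-108.6) + 1/2·(+0.0) + 1·(+226.7) = +118.1
ΔH°rxn = (-483.6) − (+118.1) = -601.7 kJ

ΔH°rxn = -601.7 kJ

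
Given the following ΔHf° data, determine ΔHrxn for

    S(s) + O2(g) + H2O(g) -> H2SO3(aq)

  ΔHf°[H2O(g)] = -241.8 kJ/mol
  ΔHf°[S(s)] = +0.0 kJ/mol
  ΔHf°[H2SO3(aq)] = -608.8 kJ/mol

ΔH°rxn = Σ nΔHf°(products) − Σ nΔHf°(reactants).
Products: 1·(-608.8) = -608.8
Reactants: 1·(+0.0) + 1·(+0.0) + 1·(-241.8) = -241.8
ΔHrxn = (-608.8) − (-241.8) = -367.0 kJ/mol

ΔHrxn = -367.0 kJ/mol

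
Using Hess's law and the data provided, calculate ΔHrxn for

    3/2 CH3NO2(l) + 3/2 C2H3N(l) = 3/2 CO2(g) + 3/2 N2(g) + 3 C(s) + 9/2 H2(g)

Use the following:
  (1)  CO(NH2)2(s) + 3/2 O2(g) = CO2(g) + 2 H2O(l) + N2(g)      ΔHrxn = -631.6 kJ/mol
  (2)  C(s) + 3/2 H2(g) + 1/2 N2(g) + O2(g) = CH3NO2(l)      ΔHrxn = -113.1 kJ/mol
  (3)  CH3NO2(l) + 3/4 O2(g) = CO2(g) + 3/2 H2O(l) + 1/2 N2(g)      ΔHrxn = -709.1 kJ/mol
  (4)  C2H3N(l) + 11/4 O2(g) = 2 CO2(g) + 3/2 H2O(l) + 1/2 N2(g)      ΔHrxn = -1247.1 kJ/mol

ΔHrxn = -467.7 kJ/mol

(1): not needed.
(2) reversed and × 3: (-3)·(-113.1) = +339.3 kJ/mol
(3) reversed and × 3/2: (-3/2)·(-709.1) = +1063.65 kJ/mol
(4) × 3/2: (3/2)·(-1247.1) = -1870.65 kJ/mol
By Hess's law, ΔHrxn = (+339.3) + (+1063.65) + (-1870.65) = -467.7 kJ/mol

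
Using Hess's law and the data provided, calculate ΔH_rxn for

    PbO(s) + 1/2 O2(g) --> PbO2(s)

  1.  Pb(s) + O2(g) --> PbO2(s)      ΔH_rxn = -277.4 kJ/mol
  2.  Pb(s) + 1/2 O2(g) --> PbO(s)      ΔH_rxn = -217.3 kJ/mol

eq. 1 as written (PbO2(s) already on the product side): -277.4 kJ/mol
eq. 2 reversed (reverse to put PbO(s) on the reactant side): +217.3 kJ/mol
Summing the manipulated equations, ΔH_rxn = (-277.4) + (+217.3) = -60.1 kJ/mol

ΔH_rxn = -60.1 kJ/mol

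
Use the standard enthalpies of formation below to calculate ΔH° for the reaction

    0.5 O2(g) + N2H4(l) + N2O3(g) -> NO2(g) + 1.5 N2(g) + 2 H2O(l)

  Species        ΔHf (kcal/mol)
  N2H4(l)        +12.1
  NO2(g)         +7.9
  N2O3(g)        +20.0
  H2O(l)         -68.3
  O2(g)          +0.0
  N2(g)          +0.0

ΔH°rxn = Σ nΔHf°(products) − Σ nΔHf°(reactants).
Products: 1·(+7.9) + 3/2·(+0.0) + 2·(-68.3) = -128.7
Reactants: 1/2·(+0.0) + 1·(+12.1) + 1·(+20.0) = +32.1
ΔH° = (-128.7) − (+32.1) = -160.8 kcal/mol

ΔH° = -160.8 kcal/mol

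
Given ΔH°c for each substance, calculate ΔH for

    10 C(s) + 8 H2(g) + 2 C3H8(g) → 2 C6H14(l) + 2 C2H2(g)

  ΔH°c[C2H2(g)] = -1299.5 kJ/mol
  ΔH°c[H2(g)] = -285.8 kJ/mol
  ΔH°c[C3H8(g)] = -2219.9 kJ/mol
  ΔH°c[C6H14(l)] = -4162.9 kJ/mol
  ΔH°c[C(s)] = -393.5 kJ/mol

ΔH = 263.6 kJ/mol

Using ΔH = Σ nΔHc°(reactants) − Σ nΔHc°(products):
= [10·(-393.5) + 8·(-285.8) + 2·(-2219.9)] − [2·(-4162.9) + 2·(-1299.5)]
= 263.6 kJ/mol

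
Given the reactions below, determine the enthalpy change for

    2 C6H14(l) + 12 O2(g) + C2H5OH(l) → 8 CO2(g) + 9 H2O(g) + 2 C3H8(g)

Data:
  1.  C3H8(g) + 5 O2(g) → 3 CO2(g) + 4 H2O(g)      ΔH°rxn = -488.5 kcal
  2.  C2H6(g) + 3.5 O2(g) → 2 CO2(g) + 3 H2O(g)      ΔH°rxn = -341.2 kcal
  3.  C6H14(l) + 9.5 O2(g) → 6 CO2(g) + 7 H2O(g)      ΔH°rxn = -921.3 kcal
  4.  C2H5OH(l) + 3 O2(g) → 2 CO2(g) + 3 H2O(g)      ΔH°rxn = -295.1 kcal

ΔH°rxn = -1160.7 kcal

eq. 1 reversed and × 2 (reverse to put C3H8(g) on the product side; scale by 2 for the 2 C3H8(g)): (-2)·(-488.5) = +977.0 kcal
eq. 2: not needed (C2H6(g) appears nowhere else).
eq. 3 × 2 (scale by 2 for the 2 C6H14(l)): (2)·(-921.3) = -1842.6 kcal
eq. 4 as written (C2H5OH(l) already on the reactant side): -295.1 kcal
ΔH°rxn = (+977.0) + (-1842.6) + (-295.1) = -1160.7 kcal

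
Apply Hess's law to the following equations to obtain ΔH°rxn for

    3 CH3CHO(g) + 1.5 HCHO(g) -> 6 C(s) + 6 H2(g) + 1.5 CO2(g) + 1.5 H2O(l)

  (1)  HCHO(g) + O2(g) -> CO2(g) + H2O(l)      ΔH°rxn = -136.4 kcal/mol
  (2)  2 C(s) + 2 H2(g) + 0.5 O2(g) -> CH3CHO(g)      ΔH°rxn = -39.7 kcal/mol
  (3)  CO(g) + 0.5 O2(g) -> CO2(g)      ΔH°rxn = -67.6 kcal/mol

(1) × 3/2 (scale by 3/2 for the 3/2 HCHO(g)): (3/2)·(-136.4) = -204.6 kcal/mol
(2) reversed and × 3 (reverse to put CH3CHO(g) on the reactant side; scale by 3 for the 3 CH3CHO(g)): (-3)·(-39.7) = +119.1 kcal/mol
(3): not needed (CO(g) appears nowhere else).
By Hess's law, ΔH°rxn = (3/2)·(-136.4) + (-3)·(-39.7) = -85.5 kcal/mol

ΔH°rxn = -85.5 kcal/mol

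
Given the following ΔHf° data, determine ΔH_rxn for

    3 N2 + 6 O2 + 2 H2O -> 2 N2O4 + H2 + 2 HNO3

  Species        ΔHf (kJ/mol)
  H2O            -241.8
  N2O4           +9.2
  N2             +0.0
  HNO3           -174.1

ΔH_rxn = 153.8 kJ/mol

Products: 2·(+9.2) + 1·(+0.0) + 2·(-174.1) = -329.8
Reactants: 3·(+0.0) + 6·(+0.0) + 2·(-241.8) = -483.6
ΔH_rxn = (-329.8) − (-483.6) = 153.8 kJ/mol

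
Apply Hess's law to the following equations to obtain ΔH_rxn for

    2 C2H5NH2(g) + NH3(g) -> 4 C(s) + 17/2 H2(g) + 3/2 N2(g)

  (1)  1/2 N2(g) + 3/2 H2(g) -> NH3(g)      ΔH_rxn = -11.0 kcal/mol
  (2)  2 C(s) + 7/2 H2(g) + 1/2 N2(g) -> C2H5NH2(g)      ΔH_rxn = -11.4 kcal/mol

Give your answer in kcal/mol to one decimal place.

ΔH_rxn = 33.8 kcal/mol

(1) reversed (reverse to put NH3(g) on the reactant side): +11.0 kcal/mol
(2) reversed and × 2 (reverse to put C2H5NH2(g) on the reactant side; scale by 2 for the 2 C2H5NH2(g)): (-2)·(-11.4) = +22.8 kcal/mol
Since enthalpy is a state function, ΔH_rxn = (+11.0) + (+22.8) = 33.8 kcal/mol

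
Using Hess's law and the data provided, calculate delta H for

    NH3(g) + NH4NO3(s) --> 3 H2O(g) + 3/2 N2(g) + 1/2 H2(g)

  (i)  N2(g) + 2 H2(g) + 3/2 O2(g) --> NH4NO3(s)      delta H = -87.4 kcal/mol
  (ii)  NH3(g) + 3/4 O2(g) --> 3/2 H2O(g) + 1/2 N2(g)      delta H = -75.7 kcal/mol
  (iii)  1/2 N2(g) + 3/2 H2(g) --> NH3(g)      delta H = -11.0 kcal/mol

(i) reversed: +87.4 kcal/mol
(ii) × 2: (2)·(-75.7) = -151.4 kcal/mol
(iii) as written: -11.0 kcal/mol
delta H = (+87.4) + (-151.4) + (-11.0) = -75.0 kcal/mol

delta H = -75.0 kcal/mol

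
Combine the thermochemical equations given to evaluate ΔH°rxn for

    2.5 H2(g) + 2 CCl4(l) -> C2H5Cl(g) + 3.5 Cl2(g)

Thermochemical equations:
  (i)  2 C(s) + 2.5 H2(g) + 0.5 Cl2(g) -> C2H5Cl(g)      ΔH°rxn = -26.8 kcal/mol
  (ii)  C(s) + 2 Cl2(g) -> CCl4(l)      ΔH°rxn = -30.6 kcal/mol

(i) as written: -26.8 kcal/mol
(ii) reversed and × 2: (-2)·(-30.6) = +61.2 kcal/mol
ΔH°rxn = (-26.8) + (+61.2) = 34.4 kcal/mol

ΔH°rxn = 34.4 kcal/mol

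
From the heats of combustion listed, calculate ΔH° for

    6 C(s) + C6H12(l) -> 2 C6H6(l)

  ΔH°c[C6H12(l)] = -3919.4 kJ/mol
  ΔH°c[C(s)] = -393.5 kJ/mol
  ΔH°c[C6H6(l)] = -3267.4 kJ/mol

ΔH° = 254.4 kJ/mol

With combustion enthalpies, reactants minus products:
= [6·(-393.5) + 1·(-3919.4)] − [2·(-3267.4)]
= 254.4 kJ/mol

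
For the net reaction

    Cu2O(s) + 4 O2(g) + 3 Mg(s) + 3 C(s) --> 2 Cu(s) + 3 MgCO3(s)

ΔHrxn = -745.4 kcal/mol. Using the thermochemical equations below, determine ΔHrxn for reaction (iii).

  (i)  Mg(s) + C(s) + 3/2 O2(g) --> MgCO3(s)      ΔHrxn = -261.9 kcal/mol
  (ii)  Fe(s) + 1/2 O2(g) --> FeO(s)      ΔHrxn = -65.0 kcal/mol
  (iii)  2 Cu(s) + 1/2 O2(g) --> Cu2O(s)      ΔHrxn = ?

(i) × 3: (3)·(-261.9) = -785.7 kcal/mol
(ii): not needed.
(iii) reversed: contributes −x
-745.4 = (-785.7) − x
x = (-745.4 − (-785.7)) / (-1) = -40.3 kcal/mol

ΔHrxn = -40.3 kcal/mol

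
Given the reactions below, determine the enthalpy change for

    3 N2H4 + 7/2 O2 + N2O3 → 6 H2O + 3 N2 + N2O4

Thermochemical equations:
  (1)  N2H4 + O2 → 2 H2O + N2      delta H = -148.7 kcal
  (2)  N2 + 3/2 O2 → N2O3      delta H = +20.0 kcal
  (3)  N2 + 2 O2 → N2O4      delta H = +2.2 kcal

delta H = -463.9 kcal

(1) × 3 (×3 to match 3 N2H4 in the target): (3)·(-148.7) = -446.1 kcal
(2) reversed (reverse to put N2O3 on the reactant side): -20.0 kcal
(3) as written (N2O4 already on the product side): +2.2 kcal
Summing the manipulated equations, delta H = (-446.1) + (-20.0) + (+2.2) = -463.9 kcal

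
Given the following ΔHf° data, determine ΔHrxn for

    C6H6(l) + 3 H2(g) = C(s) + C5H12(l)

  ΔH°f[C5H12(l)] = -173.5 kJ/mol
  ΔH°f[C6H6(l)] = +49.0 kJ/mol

ΔHrxn = -222.5 kJ/mol

Products: 1·(+0.0) + 1·(-173.5) = -173.5
Reactants: 1·(+49.0) + 3·(+0.0) = +49.0
ΔHrxn = (-173.5) − (+49.0) = -222.5 kJ/mol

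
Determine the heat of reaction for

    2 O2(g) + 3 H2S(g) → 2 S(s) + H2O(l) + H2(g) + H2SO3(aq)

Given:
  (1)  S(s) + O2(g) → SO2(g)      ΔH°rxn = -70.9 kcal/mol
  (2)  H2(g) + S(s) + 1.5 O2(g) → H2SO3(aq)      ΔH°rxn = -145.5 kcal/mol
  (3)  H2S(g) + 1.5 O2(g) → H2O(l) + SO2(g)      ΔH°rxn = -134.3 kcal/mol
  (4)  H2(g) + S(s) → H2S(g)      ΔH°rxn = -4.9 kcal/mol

(1) reversed: +70.9 kcal/mol
(2) as written (H2SO3(aq) already on the product side): -145.5 kcal/mol
(3) as written (H2O(l) already on the product side): -134.3 kcal/mol
(4) reversed and × 2: (-2)·(-4.9) = +9.8 kcal/mol
ΔH°rxn = (+70.9) + (-145.5) + (-134.3) + (+9.8) = -199.1 kcal/mol

ΔH°rxn = -199.1 kcal/mol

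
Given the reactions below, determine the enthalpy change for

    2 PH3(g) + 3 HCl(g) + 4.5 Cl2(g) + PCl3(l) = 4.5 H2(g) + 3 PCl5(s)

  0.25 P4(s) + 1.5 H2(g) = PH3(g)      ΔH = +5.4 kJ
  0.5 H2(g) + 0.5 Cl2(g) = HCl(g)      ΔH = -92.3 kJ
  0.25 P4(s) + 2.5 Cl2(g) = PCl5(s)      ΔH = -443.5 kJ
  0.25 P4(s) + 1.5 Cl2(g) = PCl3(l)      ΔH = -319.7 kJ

equation 1 reversed and × 2 (PH3(g) must end up as a reactant; scale by 2 for the 2 PH3(g)): (-2)·(+5.4) = -10.8 kJ
equation 2 reversed and × 3 (reverse to put HCl(g) on the reactant side; ×3 to match 3 HCl(g) in the target): (-3)·(-92.3) = +276.9 kJ
equation 3 × 3 (×3 to match 3 PCl5(s) in the target): (3)·(-443.5) = -1330.5 kJ
equation 4 reversed (PCl3(l) must end up as a reactant): +319.7 kJ
Since enthalpy is a state function, ΔH = (-2)·(+5.4) + (-3)·(-92.3) + (3)·(-443.5) + (-1)·(-319.7) = -744.7 kJ

ΔH = -744.7 kJ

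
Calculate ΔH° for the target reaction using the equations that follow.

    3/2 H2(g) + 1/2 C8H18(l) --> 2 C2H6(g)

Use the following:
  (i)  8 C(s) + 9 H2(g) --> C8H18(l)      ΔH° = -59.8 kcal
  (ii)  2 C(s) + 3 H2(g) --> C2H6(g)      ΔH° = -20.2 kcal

(i) reversed and × 1/2 (reverse to put C8H18(l) on the reactant side; scale by 1/2 for the 1/2 C8H18(l)): (-1/2)·(-59.8) = +29.9 kcal
(ii) × 2 (×2 to match 2 C2H6(g) in the target): (2)·(-20.2) = -40.4 kcal
Since enthalpy is a state function, ΔH° = (-1/2)·(-59.8) + (2)·(-20.2) = -10.5 kcal

ΔH° = -10.5 kcal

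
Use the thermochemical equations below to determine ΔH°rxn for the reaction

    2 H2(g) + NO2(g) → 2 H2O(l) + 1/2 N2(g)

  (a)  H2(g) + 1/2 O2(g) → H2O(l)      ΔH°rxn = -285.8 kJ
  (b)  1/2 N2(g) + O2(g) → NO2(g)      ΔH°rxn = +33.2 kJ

ΔH°rxn = -604.8 kJ

(a) × 2 (scale by 2 for the 2 H2O(l)): (2)·(-285.8) = -571.6 kJ
(b) reversed (reverse to put NO2(g) on the reactant side): -33.2 kJ
By Hess's law, ΔH°rxn = (2)·(-285.8) + (-1)·(+33.2) = -604.8 kJ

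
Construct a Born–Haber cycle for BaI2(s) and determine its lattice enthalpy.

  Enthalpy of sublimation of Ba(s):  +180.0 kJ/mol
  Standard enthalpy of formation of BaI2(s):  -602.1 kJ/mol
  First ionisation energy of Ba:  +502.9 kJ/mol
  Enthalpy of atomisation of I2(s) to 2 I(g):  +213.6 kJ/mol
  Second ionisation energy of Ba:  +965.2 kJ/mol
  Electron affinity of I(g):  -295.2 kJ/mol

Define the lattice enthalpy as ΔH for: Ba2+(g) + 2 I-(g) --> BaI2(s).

U = -1873.4 kJ/mol

ΔHf° = 1·ΔHsub + 1·(ΣIE) + 1·D(I2) + 2·EA + U
-602.1 = 1·(+180.0) + 1·(+1468.1) + 1·(+213.6) + 2·(-295.2) + U
U = -602.1 − (+1271.3) = -1873.4 kJ/mol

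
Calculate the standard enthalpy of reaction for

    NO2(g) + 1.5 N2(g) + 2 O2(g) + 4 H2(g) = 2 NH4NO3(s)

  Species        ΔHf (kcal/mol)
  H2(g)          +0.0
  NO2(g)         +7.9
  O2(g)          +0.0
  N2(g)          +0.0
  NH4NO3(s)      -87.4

ΔH°rxn = Σ nΔHf°(products) − Σ nΔHf°(reactants).
Products: 2·(-87.4) = -174.8
Reactants: 1·(+7.9) + 3/2·(+0.0) + 2·(+0.0) + 4·(+0.0) = +7.9
ΔH°rxn = (-174.8) − (+7.9) = -182.7 kcal/mol

ΔH°rxn = -182.7 kcal/mol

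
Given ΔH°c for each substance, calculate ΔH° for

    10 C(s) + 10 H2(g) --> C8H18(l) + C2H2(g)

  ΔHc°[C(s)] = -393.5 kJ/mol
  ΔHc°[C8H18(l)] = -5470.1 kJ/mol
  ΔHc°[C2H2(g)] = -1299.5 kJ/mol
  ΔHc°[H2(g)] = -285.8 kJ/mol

Using ΔH = Σ nΔHc°(reactants) − Σ nΔHc°(products):
= [10·(-393.5) + 10·(-285.8)] − [1·(-5470.1) + 1·(-1299.5)]
= -23.4 kJ/mol

ΔH° = -23.4 kJ/mol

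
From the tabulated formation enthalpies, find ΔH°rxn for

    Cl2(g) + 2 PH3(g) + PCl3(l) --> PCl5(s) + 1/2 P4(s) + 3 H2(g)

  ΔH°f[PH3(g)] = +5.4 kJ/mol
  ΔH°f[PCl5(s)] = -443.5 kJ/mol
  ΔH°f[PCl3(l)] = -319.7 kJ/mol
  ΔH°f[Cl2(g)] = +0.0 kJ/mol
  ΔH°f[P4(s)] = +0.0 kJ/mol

ΔH°rxn = Σ nΔHf°(products) − Σ nΔHf°(reactants).
Products: 1·(-443.5) + 1/2·(+0.0) + 3·(+0.0) = -443.5
Reactants: 1·(+0.0) + 2·(+5.4) + 1·(-319.7) = -308.9
ΔH°rxn = (-443.5) − (-308.9) = -134.6 kJ/mol

ΔH°rxn = -134.6 kJ/mol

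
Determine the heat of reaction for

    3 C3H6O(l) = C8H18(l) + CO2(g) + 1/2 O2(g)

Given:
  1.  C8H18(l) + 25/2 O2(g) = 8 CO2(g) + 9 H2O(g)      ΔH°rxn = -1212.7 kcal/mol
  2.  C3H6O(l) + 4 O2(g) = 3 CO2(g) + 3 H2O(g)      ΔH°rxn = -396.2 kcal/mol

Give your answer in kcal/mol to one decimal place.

eq. 1 reversed: +1212.7 kcal/mol
eq. 2 × 3: (3)·(-396.2) = -1188.6 kcal/mol
ΔH°rxn = (+1212.7) + (-1188.6) = 24.1 kcal/mol

ΔH°rxn = 24.1 kcal/mol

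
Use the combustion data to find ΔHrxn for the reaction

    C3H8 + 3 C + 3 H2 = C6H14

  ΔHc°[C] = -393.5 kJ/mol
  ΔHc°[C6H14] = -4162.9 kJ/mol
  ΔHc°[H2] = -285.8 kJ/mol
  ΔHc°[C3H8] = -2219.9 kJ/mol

With combustion enthalpies, reactants minus products:
= [1·(-2219.9) + 3·(-393.5) + 3·(-285.8)] − [1·(-4162.9)]
= -94.9 kJ/mol

ΔHrxn = -94.9 kJ/mol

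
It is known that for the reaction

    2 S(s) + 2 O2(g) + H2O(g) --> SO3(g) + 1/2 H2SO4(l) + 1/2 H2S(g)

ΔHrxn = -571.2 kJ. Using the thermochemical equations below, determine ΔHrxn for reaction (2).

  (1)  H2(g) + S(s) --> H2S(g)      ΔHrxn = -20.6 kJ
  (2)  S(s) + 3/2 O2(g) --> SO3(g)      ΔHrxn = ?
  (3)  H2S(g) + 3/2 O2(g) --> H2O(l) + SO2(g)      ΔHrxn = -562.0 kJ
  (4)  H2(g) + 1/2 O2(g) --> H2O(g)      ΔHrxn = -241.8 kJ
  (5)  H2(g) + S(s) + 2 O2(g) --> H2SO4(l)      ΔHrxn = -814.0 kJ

ΔHrxn = -395.7 kJ

(1) × 1/2: (1/2)·(-20.6) = -10.3 kJ
(2) as written: contributes x
(3): not needed.
(4) reversed: +241.8 kJ
(5) × 1/2: (1/2)·(-814.0) = -407.0 kJ
-571.2 = (-10.3) + (+241.8) + (-407.0) + x
x = (-571.2 − (-175.5)) / (1) = -395.7 kJ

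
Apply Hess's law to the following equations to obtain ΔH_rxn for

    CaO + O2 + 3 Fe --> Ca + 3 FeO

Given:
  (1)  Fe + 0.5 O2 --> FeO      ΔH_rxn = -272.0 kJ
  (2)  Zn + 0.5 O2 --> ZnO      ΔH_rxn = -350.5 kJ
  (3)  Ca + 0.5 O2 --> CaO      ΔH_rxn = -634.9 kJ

ΔH_rxn = -181.1 kJ

(1) × 3: (3)·(-272.0) = -816.0 kJ
(2): not needed.
(3) reversed: +634.9 kJ
ΔH_rxn = (-816.0) + (+634.9) = -181.1 kJ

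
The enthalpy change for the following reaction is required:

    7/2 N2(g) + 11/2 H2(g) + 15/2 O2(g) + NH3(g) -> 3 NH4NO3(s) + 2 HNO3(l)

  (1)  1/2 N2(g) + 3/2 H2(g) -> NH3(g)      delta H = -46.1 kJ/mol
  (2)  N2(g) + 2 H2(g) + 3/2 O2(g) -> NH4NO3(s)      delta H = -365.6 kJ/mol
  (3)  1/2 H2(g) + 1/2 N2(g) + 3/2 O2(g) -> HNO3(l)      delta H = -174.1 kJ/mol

delta H = -1398.9 kJ/mol

(1) reversed: +46.1 kJ/mol
(2) × 3: (3)·(-365.6) = -1096.8 kJ/mol
(3) × 2: (2)·(-174.1) = -348.2 kJ/mol
Since enthalpy is a state function, delta H = (-1)·(-46.1) + (3)·(-365.6) + (2)·(-174.1) = -1398.9 kJ/mol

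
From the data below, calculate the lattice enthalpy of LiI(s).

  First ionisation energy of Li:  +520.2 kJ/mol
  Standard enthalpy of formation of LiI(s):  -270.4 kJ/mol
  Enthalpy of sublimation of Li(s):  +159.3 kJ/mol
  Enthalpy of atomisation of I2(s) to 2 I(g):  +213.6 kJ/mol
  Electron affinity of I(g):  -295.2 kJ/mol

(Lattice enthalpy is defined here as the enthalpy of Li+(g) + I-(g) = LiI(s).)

ΔHf° = 1·ΔHsub + 1·(ΣIE) + 1/2·D(I2) + 1·EA + U
-270.4 = 1·(+159.3) + 1·(+520.2) + 1/2·(+213.6) + 1·(-295.2) + U
U = -270.4 − (+491.1) = -761.5 kJ/mol

U = -761.5 kJ/mol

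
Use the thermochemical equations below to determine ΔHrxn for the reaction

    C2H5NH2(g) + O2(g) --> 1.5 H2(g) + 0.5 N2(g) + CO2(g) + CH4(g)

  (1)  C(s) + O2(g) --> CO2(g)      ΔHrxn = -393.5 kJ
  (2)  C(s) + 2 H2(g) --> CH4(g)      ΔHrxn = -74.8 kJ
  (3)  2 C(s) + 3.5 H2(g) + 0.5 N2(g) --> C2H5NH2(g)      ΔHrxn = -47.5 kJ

(1) as written (CO2(g) already on the product side): -393.5 kJ
(2) as written (CH4(g) already on the product side): -74.8 kJ
(3) reversed (reverse to put C2H5NH2(g) on the reactant side): +47.5 kJ
Summing the manipulated equations, ΔHrxn = (-393.5) + (-74.8) + (+47.5) = -420.8 kJ

ΔHrxn = -420.8 kJ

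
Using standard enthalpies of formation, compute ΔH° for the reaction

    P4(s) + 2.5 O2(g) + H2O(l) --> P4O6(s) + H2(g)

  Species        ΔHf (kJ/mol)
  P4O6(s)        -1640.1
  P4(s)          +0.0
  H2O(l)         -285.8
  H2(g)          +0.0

ΔH°rxn = Σ nΔHf°(products) − Σ nΔHf°(reactants).
Products: 1·(-1640.1) + 1·(+0.0) = -1640.1
Reactants: 1·(+0.0) + 5/2·(+0.0) + 1·(-285.8) = -285.8
ΔH° = (-1640.1) − (-285.8) = -1354.3 kJ/mol

ΔH° = -1354.3 kJ/mol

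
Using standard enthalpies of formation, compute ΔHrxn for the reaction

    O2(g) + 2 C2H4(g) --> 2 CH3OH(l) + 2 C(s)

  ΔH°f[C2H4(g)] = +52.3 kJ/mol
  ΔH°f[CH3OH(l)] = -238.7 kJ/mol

Products: 2·(-238.7) + 2·(+0.0) = -477.4
Reactants: 1·(+0.0) + 2·(+52.3) = +104.6
ΔHrxn = (-477.4) − (+104.6) = -582.0 kJ/mol

ΔHrxn = -582.0 kJ/mol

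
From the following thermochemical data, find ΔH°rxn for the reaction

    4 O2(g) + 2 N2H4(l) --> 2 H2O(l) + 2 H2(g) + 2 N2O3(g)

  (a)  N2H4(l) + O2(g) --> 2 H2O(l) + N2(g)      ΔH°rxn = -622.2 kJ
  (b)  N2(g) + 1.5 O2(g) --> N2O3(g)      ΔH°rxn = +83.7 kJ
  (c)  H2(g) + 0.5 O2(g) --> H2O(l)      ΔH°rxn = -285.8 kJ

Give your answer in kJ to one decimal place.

ΔH°rxn = -505.4 kJ

(a) × 2 (×2 to match 2 N2H4(l) in the target): (2)·(-622.2) = -1244.4 kJ
(b) × 2 (×2 to match 2 N2O3(g) in the target): (2)·(+83.7) = +167.4 kJ
(c) reversed and × 2 (H2(g) must end up as a product; ×2 to match 2 H2(g) in the target): (-2)·(-285.8) = +571.6 kJ
Combining the equations, ΔH°rxn = (-1244.4) + (+167.4) + (+571.6) = -505.4 kJ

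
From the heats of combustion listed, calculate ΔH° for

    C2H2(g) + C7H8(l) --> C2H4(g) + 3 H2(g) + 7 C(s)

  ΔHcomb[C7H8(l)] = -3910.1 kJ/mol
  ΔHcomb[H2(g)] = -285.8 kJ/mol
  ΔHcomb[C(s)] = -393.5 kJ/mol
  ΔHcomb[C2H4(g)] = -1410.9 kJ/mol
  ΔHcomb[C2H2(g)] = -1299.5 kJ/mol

ΔH° = -186.8 kJ/mol

With combustion enthalpies, reactants minus products:
= [1·(-1299.5) + 1·(-3910.1)] − [1·(-1410.9) + 3·(-285.8) + 7·(-393.5)]
= -186.8 kJ/mol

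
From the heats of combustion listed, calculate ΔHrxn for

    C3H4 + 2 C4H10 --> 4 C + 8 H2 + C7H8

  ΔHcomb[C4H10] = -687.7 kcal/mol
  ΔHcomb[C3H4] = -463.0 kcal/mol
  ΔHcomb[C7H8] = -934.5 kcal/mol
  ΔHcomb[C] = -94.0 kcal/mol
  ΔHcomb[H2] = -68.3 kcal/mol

ΔHrxn = 18.5 kcal/mol

Using ΔH = Σ nΔHc°(reactants) − Σ nΔHc°(products):
= [1·(-463.0) + 2·(-687.7)] − [4·(-94.0) + 8·(-68.3) + 1·(-934.5)]
= 18.5 kcal/mol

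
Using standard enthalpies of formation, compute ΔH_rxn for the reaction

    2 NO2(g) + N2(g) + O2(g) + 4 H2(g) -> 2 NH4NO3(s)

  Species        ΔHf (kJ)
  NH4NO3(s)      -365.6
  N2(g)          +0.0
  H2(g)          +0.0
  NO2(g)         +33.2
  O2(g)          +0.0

Products: 2·(-365.6) = -731.2
Reactants: 2·(+33.2) + 1·(+0.0) + 1·(+0.0) + 4·(+0.0) = +66.4
ΔH_rxn = (-731.2) − (+66.4) = -797.6 kJ

ΔH_rxn = -797.6 kJ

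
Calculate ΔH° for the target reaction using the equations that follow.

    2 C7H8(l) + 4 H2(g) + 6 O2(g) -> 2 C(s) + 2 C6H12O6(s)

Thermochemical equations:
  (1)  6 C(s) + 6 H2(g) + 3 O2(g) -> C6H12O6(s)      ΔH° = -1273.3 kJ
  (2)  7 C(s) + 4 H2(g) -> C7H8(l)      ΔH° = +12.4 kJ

ΔH° = -2571.4 kJ

(1) × 2: (2)·(-1273.3) = -2546.6 kJ
(2) reversed and × 2: (-2)·(+12.4) = -24.8 kJ
ΔH° = (-2546.6) + (-24.8) = -2571.4 kJ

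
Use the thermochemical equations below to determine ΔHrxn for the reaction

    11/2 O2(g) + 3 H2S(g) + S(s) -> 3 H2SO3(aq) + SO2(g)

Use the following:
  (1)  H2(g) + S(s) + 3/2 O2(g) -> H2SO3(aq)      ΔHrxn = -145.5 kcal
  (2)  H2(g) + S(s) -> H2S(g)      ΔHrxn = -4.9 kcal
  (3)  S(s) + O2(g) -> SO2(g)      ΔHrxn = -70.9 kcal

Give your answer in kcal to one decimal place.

ΔHrxn = -492.7 kcal

(1) × 3 (×3 to match 3 H2SO3(aq) in the target): (3)·(-145.5) = -436.5 kcal
(2) reversed and × 3 (H2S(g) must end up as a reactant; scale by 3 for the 3 H2S(g)): (-3)·(-4.9) = +14.7 kcal
(3) as written (SO2(g) already on the product side): -70.9 kcal
Summing the manipulated equations, ΔHrxn = (-436.5) + (+14.7) + (-70.9) = -492.7 kcal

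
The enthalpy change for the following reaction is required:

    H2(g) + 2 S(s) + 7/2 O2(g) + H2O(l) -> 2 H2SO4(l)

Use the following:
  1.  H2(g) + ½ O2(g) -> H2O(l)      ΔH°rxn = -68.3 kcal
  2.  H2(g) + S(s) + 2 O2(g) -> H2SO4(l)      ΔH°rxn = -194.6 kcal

ΔH°rxn = -320.9 kcal

eq. 1 reversed (H2O(l) must end up as a reactant): +68.3 kcal
eq. 2 × 2 (×2 to match 2 H2SO4(l) in the target): (2)·(-194.6) = -389.2 kcal
Combining the equations, ΔH°rxn = (-1)·(-68.3) + (2)·(-194.6) = -320.9 kcal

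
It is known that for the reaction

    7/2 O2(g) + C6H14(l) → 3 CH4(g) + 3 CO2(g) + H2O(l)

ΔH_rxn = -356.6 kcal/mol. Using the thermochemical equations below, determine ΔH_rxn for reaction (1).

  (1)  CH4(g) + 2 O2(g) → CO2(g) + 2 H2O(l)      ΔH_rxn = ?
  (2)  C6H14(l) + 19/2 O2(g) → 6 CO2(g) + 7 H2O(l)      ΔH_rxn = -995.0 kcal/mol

ΔH_rxn = -212.8 kcal/mol

(1) reversed and × 3 (reverse to put CH4(g) on the product side; scale by 3 for the 3 CH4(g)): contributes −3·x
(2) as written (C6H14(l) already on the reactant side): -995.0 kcal/mol
-356.6 = (-995.0) − 3·x
x = (-356.6 − (-995.0)) / (-3) = -212.8 kcal/mol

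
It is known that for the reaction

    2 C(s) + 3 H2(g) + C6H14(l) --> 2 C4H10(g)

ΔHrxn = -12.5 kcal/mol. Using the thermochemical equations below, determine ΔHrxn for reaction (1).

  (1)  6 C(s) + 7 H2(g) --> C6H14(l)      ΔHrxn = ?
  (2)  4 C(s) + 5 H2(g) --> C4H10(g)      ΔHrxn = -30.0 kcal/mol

ΔHrxn = -47.5 kcal/mol

(1) reversed (reverse to put C6H14(l) on the reactant side): contributes −x
(2) × 2 (scale by 2 for the 2 C4H10(g)): (2)·(-30.0) = -60.0 kcal/mol
-12.5 = (-60.0) − x
x = (-12.5 − (-60.0)) / (-1) = -47.5 kcal/mol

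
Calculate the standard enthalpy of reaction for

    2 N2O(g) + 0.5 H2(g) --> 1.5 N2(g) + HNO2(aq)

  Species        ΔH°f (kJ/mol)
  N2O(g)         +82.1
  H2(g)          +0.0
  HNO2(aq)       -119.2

Products: 3/2·(+0.0) + 1·(-119.2) = -119.2
Reactants: 2·(+82.1) + 1/2·(+0.0) = +164.2
ΔH_rxn = (-119.2) − (+164.2) = -283.4 kJ/mol

ΔH_rxn = -283.4 kJ/mol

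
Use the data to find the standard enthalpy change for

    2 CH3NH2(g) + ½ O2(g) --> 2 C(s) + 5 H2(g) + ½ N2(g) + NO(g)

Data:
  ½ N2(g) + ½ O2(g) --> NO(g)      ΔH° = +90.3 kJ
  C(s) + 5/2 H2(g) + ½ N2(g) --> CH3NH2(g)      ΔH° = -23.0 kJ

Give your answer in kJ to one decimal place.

ΔH° = 136.3 kJ

equation 1 as written (NO(g) already on the product side): +90.3 kJ
equation 2 reversed and × 2 (CH3NH2(g) must end up as a reactant; scale by 2 for the 2 CH3NH2(g)): (-2)·(-23.0) = +46.0 kJ
By Hess's law, ΔH° = (1)·(+90.3) + (-2)·(-23.0) = 136.3 kJ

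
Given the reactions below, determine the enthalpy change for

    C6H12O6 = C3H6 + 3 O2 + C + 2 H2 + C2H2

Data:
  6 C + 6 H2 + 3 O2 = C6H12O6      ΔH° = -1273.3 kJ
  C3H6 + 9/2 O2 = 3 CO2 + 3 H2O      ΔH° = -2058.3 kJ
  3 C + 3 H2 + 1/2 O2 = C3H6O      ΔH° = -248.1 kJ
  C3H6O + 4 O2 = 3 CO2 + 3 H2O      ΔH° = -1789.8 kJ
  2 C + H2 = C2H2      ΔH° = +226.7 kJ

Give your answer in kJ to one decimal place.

ΔH° = 1520.4 kJ

equation 1 reversed (C6H12O6 must end up as a reactant): +1273.3 kJ
equation 2 reversed (C3H6 must end up as a product): +2058.3 kJ
equation 3 as written: -248.1 kJ
equation 4 as written: -1789.8 kJ
equation 5 as written (C2H2 already on the product side): +226.7 kJ
Combining the equations, ΔH° = (+1273.3) + (+2058.3) + (-248.1) + (-1789.8) + (+226.7) = 1520.4 kJ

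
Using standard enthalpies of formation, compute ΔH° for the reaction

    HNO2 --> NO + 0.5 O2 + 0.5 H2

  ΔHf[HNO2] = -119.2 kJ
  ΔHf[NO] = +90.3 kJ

ΔH°rxn = Σ nΔHf°(products) − Σ nΔHf°(reactants).
Products: 1·(+90.3) + 1/2·(+0.0) + 1/2·(+0.0) = +90.3
Reactants: 1·(-119.2) = -119.2
ΔH° = (+90.3) − (-119.2) = 209.5 kJ

ΔH° = 209.5 kJ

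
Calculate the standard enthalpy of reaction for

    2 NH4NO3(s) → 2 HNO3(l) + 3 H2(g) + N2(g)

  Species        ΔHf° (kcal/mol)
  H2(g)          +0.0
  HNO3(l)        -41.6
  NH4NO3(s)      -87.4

Products: 2·(-41.6) + 3·(+0.0) + 1·(+0.0) = -83.2
Reactants: 2·(-87.4) = -174.8
ΔHrxn = (-83.2) − (-174.8) = 91.6 kcal/mol

ΔHrxn = 91.6 kcal/mol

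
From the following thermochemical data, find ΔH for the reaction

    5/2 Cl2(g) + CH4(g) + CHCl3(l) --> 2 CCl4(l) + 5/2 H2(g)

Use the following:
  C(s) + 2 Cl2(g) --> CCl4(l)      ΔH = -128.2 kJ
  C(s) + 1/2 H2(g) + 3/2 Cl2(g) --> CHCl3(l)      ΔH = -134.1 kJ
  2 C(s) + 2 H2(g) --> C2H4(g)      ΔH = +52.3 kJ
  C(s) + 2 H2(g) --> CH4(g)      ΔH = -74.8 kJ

equation 1 × 2 (×2 to match 2 CCl4(l) in the target): (2)·(-128.2) = -256.4 kJ
equation 2 reversed (reverse to put CHCl3(l) on the reactant side): +134.1 kJ
equation 3: not needed (C2H4(g) appears nowhere else).
equation 4 reversed (CH4(g) must end up as a reactant): +74.8 kJ
Combining the equations, ΔH = (2)·(-128.2) + (-1)·(-134.1) + (-1)·(-74.8) = -47.5 kJ

ΔH = -47.5 kJ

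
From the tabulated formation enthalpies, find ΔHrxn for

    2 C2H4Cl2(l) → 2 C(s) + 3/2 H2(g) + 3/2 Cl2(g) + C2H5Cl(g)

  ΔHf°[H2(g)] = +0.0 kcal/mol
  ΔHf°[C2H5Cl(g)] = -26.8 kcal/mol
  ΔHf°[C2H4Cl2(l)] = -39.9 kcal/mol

ΔH°rxn = Σ nΔHf°(products) − Σ nΔHf°(reactants).
Products: 2·(+0.0) + 3/2·(+0.0) + 3/2·(+0.0) + 1·(-26.8) = -26.8
Reactants: 2·(-39.9) = -79.8
ΔHrxn = (-26.8) − (-79.8) = 53.0 kcal/mol

ΔHrxn = 53.0 kcal/mol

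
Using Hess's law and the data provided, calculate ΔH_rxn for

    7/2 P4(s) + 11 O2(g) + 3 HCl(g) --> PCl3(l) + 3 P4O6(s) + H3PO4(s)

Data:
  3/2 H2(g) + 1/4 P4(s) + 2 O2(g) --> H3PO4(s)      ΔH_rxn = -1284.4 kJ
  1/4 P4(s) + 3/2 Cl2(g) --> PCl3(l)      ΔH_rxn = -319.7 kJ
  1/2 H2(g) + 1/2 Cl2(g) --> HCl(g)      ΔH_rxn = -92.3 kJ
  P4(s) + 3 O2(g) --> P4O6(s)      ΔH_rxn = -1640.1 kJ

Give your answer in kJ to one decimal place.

ΔH_rxn = -6247.5 kJ

equation 1 as written: -1284.4 kJ
equation 2 as written: -319.7 kJ
equation 3 reversed and × 3: (-3)·(-92.3) = +276.9 kJ
equation 4 × 3: (3)·(-1640.1) = -4920.3 kJ
ΔH_rxn = (1)·(-1284.4) + (1)·(-319.7) + (-3)·(-92.3) + (3)·(-1640.1) = -6247.5 kJ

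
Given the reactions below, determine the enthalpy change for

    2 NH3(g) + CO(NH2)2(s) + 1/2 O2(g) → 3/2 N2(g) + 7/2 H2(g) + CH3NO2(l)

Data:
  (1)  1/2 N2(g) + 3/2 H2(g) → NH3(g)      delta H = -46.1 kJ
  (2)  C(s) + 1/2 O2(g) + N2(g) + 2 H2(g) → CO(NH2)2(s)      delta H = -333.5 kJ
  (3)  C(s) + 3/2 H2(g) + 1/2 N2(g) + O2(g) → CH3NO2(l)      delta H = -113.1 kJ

delta H = 312.6 kJ

(1) reversed and × 2: (-2)·(-46.1) = +92.2 kJ
(2) reversed: +333.5 kJ
(3) as written: -113.1 kJ
By Hess's law, delta H = (-2)·(-46.1) + (-1)·(-333.5) + (1)·(-113.1) = 312.6 kJ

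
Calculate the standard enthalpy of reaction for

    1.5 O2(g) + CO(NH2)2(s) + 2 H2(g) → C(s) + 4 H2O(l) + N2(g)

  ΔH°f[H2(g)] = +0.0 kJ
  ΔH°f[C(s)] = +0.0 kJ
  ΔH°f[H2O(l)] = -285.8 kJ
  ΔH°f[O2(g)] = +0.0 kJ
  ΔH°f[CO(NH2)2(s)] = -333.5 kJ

ΔHrxn = -809.7 kJ

Products: 1·(+0.0) + 4·(-285.8) + 1·(+0.0) = -1143.2
Reactants: 3/2·(+0.0) + 1·(-333.5) + 2·(+0.0) = -333.5
ΔHrxn = (-1143.2) − (-333.5) = -809.7 kJ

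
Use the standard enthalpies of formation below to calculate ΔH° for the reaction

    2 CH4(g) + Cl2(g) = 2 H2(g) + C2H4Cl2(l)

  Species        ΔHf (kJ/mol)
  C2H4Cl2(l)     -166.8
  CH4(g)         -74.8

ΔH° = -17.2 kJ/mol

Products: 2·(+0.0) + 1·(-166.8) = -166.8
Reactants: 2·(-74.8) + 1·(+0.0) = -149.6
ΔH° = (-166.8) − (-149.6) = -17.2 kJ/mol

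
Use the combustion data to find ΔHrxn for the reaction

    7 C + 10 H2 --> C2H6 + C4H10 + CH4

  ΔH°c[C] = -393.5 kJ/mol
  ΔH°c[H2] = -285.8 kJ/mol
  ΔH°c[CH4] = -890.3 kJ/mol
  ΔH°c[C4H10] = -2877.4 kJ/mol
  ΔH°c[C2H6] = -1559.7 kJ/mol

Using ΔH = Σ nΔHc°(reactants) − Σ nΔHc°(products):
= [7·(-393.5) + 10·(-285.8)] − [1·(-1559.7) + 1·(-2877.4) + 1·(-890.3)]
= -285.1 kJ/mol

ΔHrxn = -285.1 kJ/mol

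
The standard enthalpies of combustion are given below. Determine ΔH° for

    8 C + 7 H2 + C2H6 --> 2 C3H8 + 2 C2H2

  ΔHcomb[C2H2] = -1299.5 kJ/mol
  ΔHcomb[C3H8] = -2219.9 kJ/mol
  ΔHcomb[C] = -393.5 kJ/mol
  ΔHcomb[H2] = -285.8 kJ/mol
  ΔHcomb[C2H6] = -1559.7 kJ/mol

ΔH° = 330.5 kJ/mol

With combustion enthalpies, reactants minus products:
= [8·(-393.5) + 7·(-285.8) + 1·(-1559.7)] − [2·(-2219.9) + 2·(-1299.5)]
= 330.5 kJ/mol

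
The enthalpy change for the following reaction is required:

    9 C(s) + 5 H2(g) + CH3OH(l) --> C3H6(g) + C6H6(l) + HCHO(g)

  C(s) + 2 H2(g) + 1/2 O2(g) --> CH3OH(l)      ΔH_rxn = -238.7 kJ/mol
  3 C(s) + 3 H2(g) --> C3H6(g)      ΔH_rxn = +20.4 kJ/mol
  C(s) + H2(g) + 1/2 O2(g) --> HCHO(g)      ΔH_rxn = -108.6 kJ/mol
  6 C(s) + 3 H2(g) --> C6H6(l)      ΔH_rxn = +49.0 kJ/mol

ΔH_rxn = 199.5 kJ/mol

equation 1 reversed: +238.7 kJ/mol
equation 2 as written: +20.4 kJ/mol
equation 3 as written: -108.6 kJ/mol
equation 4 as written: +49.0 kJ/mol
ΔH_rxn = (-1)·(-238.7) + (1)·(+20.4) + (1)·(-108.6) + (1)·(+49.0) = 199.5 kJ/mol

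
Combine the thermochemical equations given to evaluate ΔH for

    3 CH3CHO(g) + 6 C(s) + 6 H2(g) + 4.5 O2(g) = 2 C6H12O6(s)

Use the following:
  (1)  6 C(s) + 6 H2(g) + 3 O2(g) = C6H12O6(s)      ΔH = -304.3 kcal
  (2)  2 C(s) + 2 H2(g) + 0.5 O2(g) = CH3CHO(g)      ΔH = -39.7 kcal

ΔH = -489.5 kcal

(1) × 2 (scale by 2 for the 2 C6H12O6(s)): (2)·(-304.3) = -608.6 kcal
(2) reversed and × 3 (CH3CHO(g) must end up as a reactant; ×3 to match 3 CH3CHO(g) in the target): (-3)·(-39.7) = +119.1 kcal
By Hess's law, ΔH = (2)·(-304.3) + (-3)·(-39.7) = -489.5 kcal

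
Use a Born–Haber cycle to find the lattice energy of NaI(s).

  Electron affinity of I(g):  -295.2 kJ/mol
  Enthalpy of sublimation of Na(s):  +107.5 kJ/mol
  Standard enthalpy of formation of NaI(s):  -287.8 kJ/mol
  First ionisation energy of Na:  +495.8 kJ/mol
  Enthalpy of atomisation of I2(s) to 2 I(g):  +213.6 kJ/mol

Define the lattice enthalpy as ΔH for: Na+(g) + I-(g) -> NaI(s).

ΔHf° = 1·ΔHsub + 1·(ΣIE) + 1/2·D(I2) + 1·EA + U
-287.8 = 1·(+107.5) + 1·(+495.8) + 1/2·(+213.6) + 1·(-295.2) + U
U = -287.8 − (+414.9) = -702.7 kJ/mol

U = -702.7 kJ/mol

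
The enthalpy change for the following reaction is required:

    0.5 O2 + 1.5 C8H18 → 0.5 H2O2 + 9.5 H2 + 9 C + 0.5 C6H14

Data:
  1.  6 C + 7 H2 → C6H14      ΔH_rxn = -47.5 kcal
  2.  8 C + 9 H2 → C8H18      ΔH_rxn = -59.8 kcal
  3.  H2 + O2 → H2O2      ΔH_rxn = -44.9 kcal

eq. 1 × 1/2 (×1/2 to match 1/2 C6H14 in the target): (1/2)·(-47.5) = -23.75 kcal
eq. 2 reversed and × 3/2 (C8H18 must end up as a reactant; scale by 3/2 for the 3/2 C8H18): (-3/2)·(-59.8) = +89.7 kcal
eq. 3 × 1/2 (scale by 1/2 for the 1/2 H2O2): (1/2)·(-44.9) = -22.45 kcal
ΔH_rxn = (-23.75) + (+89.7) + (-22.45) = 43.5 kcal

ΔH_rxn = 43.5 kcal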